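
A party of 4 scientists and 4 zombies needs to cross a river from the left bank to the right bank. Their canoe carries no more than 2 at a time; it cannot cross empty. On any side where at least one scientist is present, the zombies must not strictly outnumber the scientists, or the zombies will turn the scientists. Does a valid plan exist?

No

Following every safe sequence of crossings from the start, the most of the 8 that can be at the right bank as the canoe arrives there on crossings 1, 3, 5 is 2, 3, 4 respectively; the best ever achieved is 4 of 8.
From crossing 7 on, no configuration arises that was not already reachable earlier: only 11 distinct safe configurations (who is on which side, and where the canoe is) can ever be reached, none of them has everyone across, and every continuation just revisits them. They are: 0 scientists + 0 zombies across (canoe back at the start); 0 scientists + 1 zombie across (canoe there); 0 scientists + 1 zombie across (canoe back at the start); 0 scientists + 2 zombies across (canoe there); 0 scientists + 2 zombies across (canoe back at the start); 0 scientists + 3 zombies across (canoe there); 0 scientists + 3 zombies across (canoe back at the start); 0 scientists + 4 zombies across (canoe there); 1 scientist + 1 zombie across (canoe there); 1 scientist + 1 zombie across (canoe back at the start); 2 scientists + 2 zombies across (canoe there). So no valid plan exists.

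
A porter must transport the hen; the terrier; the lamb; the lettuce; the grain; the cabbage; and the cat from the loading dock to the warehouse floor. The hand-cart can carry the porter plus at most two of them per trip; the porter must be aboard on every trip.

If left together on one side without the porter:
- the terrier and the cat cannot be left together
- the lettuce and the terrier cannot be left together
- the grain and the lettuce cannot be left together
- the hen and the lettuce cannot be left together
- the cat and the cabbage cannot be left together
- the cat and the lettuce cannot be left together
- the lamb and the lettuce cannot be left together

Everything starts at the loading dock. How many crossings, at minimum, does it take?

11

Counting alone: the porter can take at most 2 across per trip to the warehouse floor, so moving all 7 needs at least 4 loaded trips out, with a return between consecutive ones — at least 7 crossings.
The safety rule pushes this higher. Following every safe sequence of crossings, the most of the 7 that can be at the warehouse floor as the hand-cart arrives there on crossings 7, 9 is 5, 6 respectively — never all 7.
So no plan with fewer than 11 crossings exists, and this one achieves 11:
1. Porter goes to the warehouse floor with the cat and the lettuce.
2. Porter goes back to the loading dock with the lettuce.
3. Porter goes to the warehouse floor with the hen and the lettuce.
4. Porter goes back to the loading dock with the lettuce.
5. Porter goes to the warehouse floor with the lamb and the lettuce.
6. Porter goes back to the loading dock with the lettuce.
7. Porter goes to the warehouse floor with the grain and the terrier.
8. Porter goes back to the loading dock with the terrier.
9. Porter goes to the warehouse floor with the cabbage and the terrier.
10. Porter goes back to the loading dock with the cat.
11. Porter goes to the warehouse floor with the cat and the lettuce.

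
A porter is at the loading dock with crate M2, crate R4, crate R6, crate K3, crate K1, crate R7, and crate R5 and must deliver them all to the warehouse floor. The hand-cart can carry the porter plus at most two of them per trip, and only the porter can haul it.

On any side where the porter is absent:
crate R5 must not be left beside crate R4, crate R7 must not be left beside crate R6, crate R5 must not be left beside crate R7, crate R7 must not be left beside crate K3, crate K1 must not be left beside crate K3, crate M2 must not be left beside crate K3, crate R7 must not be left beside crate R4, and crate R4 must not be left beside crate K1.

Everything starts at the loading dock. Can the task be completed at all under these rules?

Whatever the first load, the items left behind include a forbidden pair without the porter. No opening move is safe, so no plan exists.

No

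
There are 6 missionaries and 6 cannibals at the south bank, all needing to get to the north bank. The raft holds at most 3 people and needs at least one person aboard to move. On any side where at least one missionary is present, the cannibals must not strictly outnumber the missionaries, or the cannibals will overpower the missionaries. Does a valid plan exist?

Following every safe sequence of crossings from the start, the most of the 12 that can be at the north bank as the raft arrives there on crossings 1, 3, 5 is 3, 5, 6 respectively; the best ever achieved is 6 of 12.
From crossing 7 on, no configuration arises that was not already reachable earlier: only 17 distinct safe configurations (who is on which side, and where the raft is) can ever be reached, none of them has everyone across, and every continuation just revisits them. They are: 0 missionaries + 0 cannibals across (raft back at the start); 0 missionaries + 1 cannibal across (raft there); 0 missionaries + 1 cannibal across (raft back at the start); 0 missionaries + 2 cannibals across (raft there); 0 missionaries + 2 cannibals across (raft back at the start); 0 missionaries + 3 cannibals across (raft there); 0 missionaries + 3 cannibals across (raft back at the start); 0 missionaries + 4 cannibals across (raft there); 0 missionaries + 4 cannibals across (raft back at the start); 0 missionaries + 5 cannibals across (raft there); 0 missionaries + 5 cannibals across (raft back at the start); 0 missionaries + 6 cannibals across (raft there); 1 missionary + 1 cannibal across (raft there); 1 missionary + 1 cannibal across (raft back at the start); 2 missionaries + 2 cannibals across (raft there); 2 missionaries + 2 cannibals across (raft back at the start); 3 missionaries + 3 cannibals across (raft there). So no valid plan exists.

No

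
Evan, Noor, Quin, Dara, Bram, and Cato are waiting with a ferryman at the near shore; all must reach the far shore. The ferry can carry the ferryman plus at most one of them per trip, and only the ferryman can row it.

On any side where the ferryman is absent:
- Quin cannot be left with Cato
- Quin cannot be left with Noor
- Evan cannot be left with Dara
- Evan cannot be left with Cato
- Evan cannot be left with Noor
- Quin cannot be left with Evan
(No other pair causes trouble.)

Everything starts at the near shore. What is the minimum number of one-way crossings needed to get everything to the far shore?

impossible

Whatever the first load, the items left behind include a forbidden pair without the ferryman. No opening move is safe, so no plan exists.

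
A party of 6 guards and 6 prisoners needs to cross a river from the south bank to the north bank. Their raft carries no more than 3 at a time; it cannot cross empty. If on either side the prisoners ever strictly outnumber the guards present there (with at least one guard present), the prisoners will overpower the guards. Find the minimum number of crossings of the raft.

impossible

Following every safe sequence of crossings from the start, the most of the 12 that can be at the north bank as the raft arrives there on crossings 1, 3, 5 is 3, 5, 6 respectively; the best ever achieved is 6 of 12.
From crossing 7 on, no configuration arises that was not already reachable earlier: only 17 distinct safe configurations (who is on which side, and where the raft is) can ever be reached, none of them has everyone across, and every continuation just revisits them. They are: 0 guards + 0 prisoners across (raft back at the start); 0 guards + 1 prisoner across (raft there); 0 guards + 1 prisoner across (raft back at the start); 0 guards + 2 prisoners across (raft there); 0 guards + 2 prisoners across (raft back at the start); 0 guards + 3 prisoners across (raft there); 0 guards + 3 prisoners across (raft back at the start); 0 guards + 4 prisoners across (raft there); 0 guards + 4 prisoners across (raft back at the start); 0 guards + 5 prisoners across (raft there); 0 guards + 5 prisoners across (raft back at the start); 0 guards + 6 prisoners across (raft there); 1 guard + 1 prisoner across (raft there); 1 guard + 1 prisoner across (raft back at the start); 2 guards + 2 prisoners across (raft there); 2 guards + 2 prisoners across (raft back at the start); 3 guards + 3 prisoners across (raft there). So no valid plan exists.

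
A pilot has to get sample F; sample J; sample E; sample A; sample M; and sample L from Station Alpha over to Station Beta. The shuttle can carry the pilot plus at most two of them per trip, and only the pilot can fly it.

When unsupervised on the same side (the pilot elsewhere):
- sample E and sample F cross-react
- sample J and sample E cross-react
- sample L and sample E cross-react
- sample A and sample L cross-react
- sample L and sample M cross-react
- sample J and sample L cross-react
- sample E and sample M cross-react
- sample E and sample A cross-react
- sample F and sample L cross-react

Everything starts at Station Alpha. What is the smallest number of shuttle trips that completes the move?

Following every safe sequence of crossings from the start, the most of the 6 that can be at Station Beta as the shuttle arrives there on crossings 1, 3 is 2, 3 respectively; the best ever achieved is 3 of 6.
From crossing 5 on, no configuration arises that was not already reachable earlier: only 12 distinct safe configurations (who is on which side, and where the shuttle is) can ever be reached, none of them has everyone across, and every continuation just revisits them. So no valid plan exists.

impossible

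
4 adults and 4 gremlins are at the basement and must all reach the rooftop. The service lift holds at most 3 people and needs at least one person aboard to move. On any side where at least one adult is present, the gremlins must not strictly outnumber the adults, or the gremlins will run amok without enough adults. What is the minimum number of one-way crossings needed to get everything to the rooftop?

Counting alone: each trip to the rooftop takes at most 3 across and each return brings at least 1 back, so after t trips out (and t−1 returns) at most 3t − (t−1) of the 8 are across; that first reaches 8 at t = 4, so at least 7 crossings are needed.
The safety rule pushes this higher. Following every safe sequence of crossings, the most of the 8 that can be at the rooftop as the service lift arrives there on crossing 7 is 7 — never all 8.
So no plan with fewer than 9 crossings exists, and this one achieves 9:
1. 2 gremlins → the rooftop.  (the basement: 4A 2G; the rooftop: 0A 2G)
2. 1 gremlin ← the basement.  (the basement: 4A 3G; the rooftop: 0A 1G)
3. 3 gremlins → the rooftop.  (the basement: 4A 0G; the rooftop: 0A 4G)
4. 1 gremlin ← the basement.  (the basement: 4A 1G; the rooftop: 0A 3G)
5. 3 adults → the rooftop.  (the basement: 1A 1G; the rooftop: 3A 3G)
6. 1 adult and 1 gremlin ← the basement.  (the basement: 2A 2G; the rooftop: 2A 2G)
7. 2 adults → the rooftop.  (the basement: 0A 2G; the rooftop: 4A 2G)
8. 1 gremlin ← the basement.  (the basement: 0A 3G; the rooftop: 4A 1G)
9. 3 gremlins → the rooftop.  (the basement: 0A 0G; the rooftop: 4A 4G)

9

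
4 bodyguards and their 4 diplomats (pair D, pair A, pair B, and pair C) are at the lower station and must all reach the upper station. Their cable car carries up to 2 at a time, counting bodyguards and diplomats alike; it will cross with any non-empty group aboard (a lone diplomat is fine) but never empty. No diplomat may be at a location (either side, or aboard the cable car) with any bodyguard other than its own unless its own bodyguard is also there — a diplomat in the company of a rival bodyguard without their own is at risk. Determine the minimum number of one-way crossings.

impossible

Following every safe sequence of crossings from the start, the most of the 8 that can be at the upper station as the cable car arrives there on crossings 1, 3, 5 is 2, 3, 4 respectively; the best ever achieved is 4 of 8.
From crossing 7 on, no configuration arises that was not already reachable earlier: only 44 distinct safe configurations (who is on which side, and where the cable car is) can ever be reached, none of them has everyone across, and every continuation just revisits them. So no valid plan exists.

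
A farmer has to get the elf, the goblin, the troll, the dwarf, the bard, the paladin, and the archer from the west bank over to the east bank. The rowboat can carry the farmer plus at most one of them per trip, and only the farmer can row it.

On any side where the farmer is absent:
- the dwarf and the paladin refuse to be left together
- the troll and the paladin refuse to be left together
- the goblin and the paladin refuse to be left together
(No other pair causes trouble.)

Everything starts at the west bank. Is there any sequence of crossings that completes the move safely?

No

Following every safe sequence of crossings from the start, the most of the 7 that can be at the east bank as the rowboat arrives there on crossings 1, 3, 5, 7, 9 is 1, 2, 3, 4, 5 respectively; the best ever achieved is 5 of 7.
From crossing 11 on, no configuration arises that was not already reachable earlier: only 72 distinct safe configurations (who is on which side, and where the rowboat is) can ever be reached, none of them has everyone across, and every continuation just revisits them. So no valid plan exists.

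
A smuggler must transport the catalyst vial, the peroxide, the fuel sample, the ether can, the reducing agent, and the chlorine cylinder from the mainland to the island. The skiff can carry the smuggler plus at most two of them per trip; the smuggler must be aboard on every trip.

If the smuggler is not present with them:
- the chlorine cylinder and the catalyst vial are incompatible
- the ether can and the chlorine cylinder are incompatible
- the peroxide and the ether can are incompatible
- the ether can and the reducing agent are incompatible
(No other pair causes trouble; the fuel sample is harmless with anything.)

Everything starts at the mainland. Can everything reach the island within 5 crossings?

Counting alone: the smuggler can take at most 2 across per trip to the island, so moving all 6 needs at least 3 loaded trips out, with a return between consecutive ones — at least 5 crossings.
The safety rule pushes this higher. Following every safe sequence of crossings, the most of the 6 that can be at the island as the skiff arrives there on crossing 5 is 5 — never all 6.
So the move cannot be finished within 5 crossings. (The shortest complete plan takes 7:)
1. Smuggler goes to the island with the catalyst vial and the ether can.  [the mainland: the chlorine cylinder, the fuel sample, the peroxide, the reducing agent | the island: the catalyst vial, the ether can]
2. Smuggler goes back to the mainland alone.  [the mainland: the chlorine cylinder, the fuel sample, the peroxide, the reducing agent | the island: the catalyst vial, the ether can]
3. Smuggler goes to the island with the fuel sample.  [the mainland: the chlorine cylinder, the peroxide, the reducing agent | the island: the catalyst vial, the ether can, the fuel sample]
4. Smuggler goes back to the mainland alone.  [the mainland: the chlorine cylinder, the peroxide, the reducing agent | the island: the catalyst vial, the ether can, the fuel sample]
5. Smuggler goes to the island with the peroxide and the reducing agent.  [the mainland: the chlorine cylinder | the island: the catalyst vial, the ether can, the fuel sample, the peroxide, the reducing agent]
6. Smuggler goes back to the mainland with the ether can.  [the mainland: the chlorine cylinder, the ether can | the island: the catalyst vial, the fuel sample, the peroxide, the reducing agent]
7. Smuggler goes to the island with the chlorine cylinder and the ether can.  [the mainland: — | the island: the catalyst vial, the chlorine cylinder, the ether can, the fuel sample, the peroxide, the reducing agent]

No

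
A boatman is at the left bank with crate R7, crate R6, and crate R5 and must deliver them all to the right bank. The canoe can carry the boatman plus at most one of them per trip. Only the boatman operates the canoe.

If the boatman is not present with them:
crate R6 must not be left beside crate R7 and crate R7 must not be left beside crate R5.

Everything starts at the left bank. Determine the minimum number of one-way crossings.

7

Counting alone: the boatman can take at most 1 across per trip to the right bank, so moving all 3 needs at least 3 loaded trips out, with a return between consecutive ones — at least 5 crossings.
The safety rule pushes this higher. Following every safe sequence of crossings, the most of the 3 that can be at the right bank as the canoe arrives there on crossing 5 is 2 — never all 3.
So no plan with fewer than 7 crossings exists, and this one achieves 7:
1. Boatman goes to the right bank with crate R7.
2. Boatman goes back to the left bank alone.
3. Boatman goes to the right bank with crate R6.
4. Boatman goes back to the left bank with crate R7.
5. Boatman goes to the right bank with crate R5.
6. Boatman goes back to the left bank alone.
7. Boatman goes to the right bank with crate R7.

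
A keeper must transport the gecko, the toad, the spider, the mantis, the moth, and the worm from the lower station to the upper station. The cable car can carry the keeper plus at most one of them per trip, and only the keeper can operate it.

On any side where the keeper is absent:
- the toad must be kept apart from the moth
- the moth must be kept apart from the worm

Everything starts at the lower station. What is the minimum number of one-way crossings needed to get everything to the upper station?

Counting alone: the keeper can take at most 1 across per trip to the upper station, so moving all 6 needs at least 6 loaded trips out, with a return between consecutive ones — at least 11 crossings.
The safety rule pushes this higher. Following every safe sequence of crossings, the most of the 6 that can be at the upper station as the cable car arrives there on crossing 11 is 5 — never all 6.
So no plan with fewer than 13 crossings exists, and this one achieves 13:
1. Keeper goes to the upper station with the moth.
2. Keeper goes back to the lower station alone.
3. Keeper goes to the upper station with the gecko.
4. Keeper goes back to the lower station alone.
5. Keeper goes to the upper station with the toad.
6. Keeper goes back to the lower station with the moth.
7. Keeper goes to the upper station with the worm.
8. Keeper goes back to the lower station alone.
9. Keeper goes to the upper station with the spider.
10. Keeper goes back to the lower station alone.
11. Keeper goes to the upper station with the mantis.
12. Keeper goes back to the lower station alone.
13. Keeper goes to the upper station with the moth.

13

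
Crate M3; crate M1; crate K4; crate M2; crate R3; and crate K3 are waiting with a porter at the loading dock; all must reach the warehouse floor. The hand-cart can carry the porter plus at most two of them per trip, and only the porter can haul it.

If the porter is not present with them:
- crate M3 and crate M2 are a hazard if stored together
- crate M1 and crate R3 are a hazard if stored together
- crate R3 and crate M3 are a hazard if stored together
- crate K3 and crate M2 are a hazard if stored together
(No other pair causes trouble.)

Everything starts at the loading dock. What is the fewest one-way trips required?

Counting alone: the porter can take at most 2 across per trip to the warehouse floor, so moving all 6 needs at least 3 loaded trips out, with a return between consecutive ones — at least 5 crossings.
The safety rule pushes this higher. Following every safe sequence of crossings, the most of the 6 that can be at the warehouse floor as the hand-cart arrives there on crossing 5 is 5 — never all 6.
So no plan with fewer than 7 crossings exists, and this one achieves 7:
1. Porter goes to the warehouse floor with crate M2 and crate R3.
2. Porter goes back to the loading dock alone.
3. Porter goes to the warehouse floor with crate M1 and crate M3.
4. Porter goes back to the loading dock with crate M2 and crate R3.
5. Porter goes to the warehouse floor with crate K3 and crate K4.
6. Porter goes back to the loading dock alone.
7. Porter goes to the warehouse floor with crate M2 and crate R3.

7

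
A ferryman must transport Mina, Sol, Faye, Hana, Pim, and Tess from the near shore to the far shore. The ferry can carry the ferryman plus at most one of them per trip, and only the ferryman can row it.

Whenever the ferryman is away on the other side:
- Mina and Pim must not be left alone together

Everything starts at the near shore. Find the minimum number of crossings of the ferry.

11

Counting alone: the ferryman can take at most 1 across per trip to the far shore, so moving all 6 needs at least 6 loaded trips out, with a return between consecutive ones — at least 11 crossings.
The plan below uses exactly 11 crossings, so it is optimal:
1. Ferryman goes to the far shore with Mina.
2. Ferryman goes back to the near shore alone.
3. Ferryman goes to the far shore with Sol.
4. Ferryman goes back to the near shore alone.
5. Ferryman goes to the far shore with Faye.
6. Ferryman goes back to the near shore alone.
7. Ferryman goes to the far shore with Hana.
8. Ferryman goes back to the near shore alone.
9. Ferryman goes to the far shore with Tess.
10. Ferryman goes back to the near shore alone.
11. Ferryman goes to the far shore with Pim.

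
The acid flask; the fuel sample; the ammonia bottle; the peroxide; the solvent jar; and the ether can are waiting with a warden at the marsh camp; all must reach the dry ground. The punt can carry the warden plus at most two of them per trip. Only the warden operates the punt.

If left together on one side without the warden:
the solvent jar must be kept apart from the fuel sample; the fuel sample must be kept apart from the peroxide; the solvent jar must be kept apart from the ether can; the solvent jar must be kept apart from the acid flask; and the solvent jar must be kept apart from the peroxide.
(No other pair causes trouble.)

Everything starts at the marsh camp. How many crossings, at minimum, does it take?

Counting alone: the warden can take at most 2 across per trip to the dry ground, so moving all 6 needs at least 3 loaded trips out, with a return between consecutive ones — at least 5 crossings.
The safety rule pushes this higher. Following every safe sequence of crossings, the most of the 6 that can be at the dry ground as the punt arrives there on crossings 5, 7 is 4, 5 respectively — never all 6.
So no plan with fewer than 9 crossings exists, and this one achieves 9:
1. Warden goes to the dry ground with the fuel sample and the solvent jar.
2. Warden goes back to the marsh camp with the fuel sample.
3. Warden goes to the dry ground with the acid flask and the fuel sample.
4. Warden goes back to the marsh camp with the solvent jar.
5. Warden goes to the dry ground with the ammonia bottle and the solvent jar.
6. Warden goes back to the marsh camp with the solvent jar.
7. Warden goes to the dry ground with the ether can and the peroxide.
8. Warden goes back to the marsh camp with the fuel sample.
9. Warden goes to the dry ground with the fuel sample and the solvent jar.

9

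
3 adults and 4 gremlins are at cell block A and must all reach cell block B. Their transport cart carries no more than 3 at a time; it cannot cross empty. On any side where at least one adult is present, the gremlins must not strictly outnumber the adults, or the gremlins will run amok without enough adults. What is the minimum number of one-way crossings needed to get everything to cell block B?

impossible

The gremlins already outnumber the adults at cell block A before anyone moves, so the starting position itself is disallowed.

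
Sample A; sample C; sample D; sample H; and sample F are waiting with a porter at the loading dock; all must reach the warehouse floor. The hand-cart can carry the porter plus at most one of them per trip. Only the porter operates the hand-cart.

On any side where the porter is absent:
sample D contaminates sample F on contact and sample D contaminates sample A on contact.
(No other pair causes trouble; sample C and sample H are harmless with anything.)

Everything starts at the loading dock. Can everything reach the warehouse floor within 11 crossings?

Yes — this plan uses 11 crossings (≤ 11):
1. Porter goes to the warehouse floor with sample D.
2. Porter goes back to the loading dock alone.
3. Porter goes to the warehouse floor with sample A.
4. Porter goes back to the loading dock with sample D.
5. Porter goes to the warehouse floor with sample F.
6. Porter goes back to the loading dock alone.
7. Porter goes to the warehouse floor with sample C.
8. Porter goes back to the loading dock alone.
9. Porter goes to the warehouse floor with sample H.
10. Porter goes back to the loading dock alone.
11. Porter goes to the warehouse floor with sample D.

Yes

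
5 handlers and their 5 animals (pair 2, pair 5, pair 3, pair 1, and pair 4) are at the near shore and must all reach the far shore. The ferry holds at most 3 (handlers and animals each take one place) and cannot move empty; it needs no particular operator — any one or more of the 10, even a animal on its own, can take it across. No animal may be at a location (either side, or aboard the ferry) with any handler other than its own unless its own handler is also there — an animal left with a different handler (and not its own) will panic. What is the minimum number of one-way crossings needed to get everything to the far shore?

Counting alone: each trip to the far shore takes at most 3 across and each return brings at least 1 back, so after t trips out (and t−1 returns) at most 3t − (t−1) of the 10 are across; that first reaches 10 at t = 5, so at least 9 crossings are needed.
The safety rule pushes this higher. Following every safe sequence of crossings, the most of the 10 that can be at the far shore as the ferry arrives there on crossing 9 is 9 — never all 10.
So no plan with fewer than 11 crossings exists, and this one achieves 11:
1. animal 2 and handler 2 cross → the far shore.
2. handler 2 crosses ← the near shore.
3. animal 1, animal 3, and animal 5 cross → the far shore.
4. animal 2 crosses ← the near shore.
5. handler 1, handler 3, and handler 5 cross → the far shore.
6. animal 5 and handler 5 cross ← the near shore.
7. handler 2, handler 4, and handler 5 cross → the far shore.
8. animal 3 crosses ← the near shore.
9. animal 2 and animal 5 cross → the far shore.
10. animal 2 crosses ← the near shore.
11. animal 2, animal 3, and animal 4 cross → the far shore.

11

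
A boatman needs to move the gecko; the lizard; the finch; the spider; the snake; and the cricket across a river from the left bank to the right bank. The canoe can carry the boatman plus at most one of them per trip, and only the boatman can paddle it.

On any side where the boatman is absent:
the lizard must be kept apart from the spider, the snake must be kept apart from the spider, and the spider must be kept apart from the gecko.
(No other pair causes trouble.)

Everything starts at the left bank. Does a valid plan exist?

No

Following every safe sequence of crossings from the start, the most of the 6 that can be at the right bank as the canoe arrives there on crossings 1, 3, 5, 7 is 1, 2, 3, 4 respectively; the best ever achieved is 4 of 6.
From crossing 9 on, no configuration arises that was not already reachable earlier: only 36 distinct safe configurations (who is on which side, and where the canoe is) can ever be reached, none of them has everyone across, and every continuation just revisits them. So no valid plan exists.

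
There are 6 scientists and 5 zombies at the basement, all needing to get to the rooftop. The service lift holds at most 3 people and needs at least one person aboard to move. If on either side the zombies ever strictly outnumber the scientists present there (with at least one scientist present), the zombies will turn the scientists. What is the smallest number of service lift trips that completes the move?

Counting alone: each trip to the rooftop takes at most 3 across and each return brings at least 1 back, so after t trips out (and t−1 returns) at most 3t − (t−1) of the 11 are across; that first reaches 11 at t = 5, so at least 9 crossings are needed.
The plan below uses exactly 9 crossings, so it is optimal:
1. 3 zombies → the rooftop.  (the basement: 6S 2Z; the rooftop: 0S 3Z)
2. 1 zombie ← the basement.  (the basement: 6S 3Z; the rooftop: 0S 2Z)
3. 3 scientists → the rooftop.  (the basement: 3S 3Z; the rooftop: 3S 2Z)
4. 1 scientist ← the basement.  (the basement: 4S 3Z; the rooftop: 2S 2Z)
5. 2 scientists and 1 zombie → the rooftop.  (the basement: 2S 2Z; the rooftop: 4S 3Z)
6. 1 scientist ← the basement.  (the basement: 3S 2Z; the rooftop: 3S 3Z)
7. 2 scientists and 1 zombie → the rooftop.  (the basement: 1S 1Z; the rooftop: 5S 4Z)
8. 1 scientist ← the basement.  (the basement: 2S 1Z; the rooftop: 4S 4Z)
9. 2 scientists and 1 zombie → the rooftop.  (the basement: 0S 0Z; the rooftop: 6S 5Z)

9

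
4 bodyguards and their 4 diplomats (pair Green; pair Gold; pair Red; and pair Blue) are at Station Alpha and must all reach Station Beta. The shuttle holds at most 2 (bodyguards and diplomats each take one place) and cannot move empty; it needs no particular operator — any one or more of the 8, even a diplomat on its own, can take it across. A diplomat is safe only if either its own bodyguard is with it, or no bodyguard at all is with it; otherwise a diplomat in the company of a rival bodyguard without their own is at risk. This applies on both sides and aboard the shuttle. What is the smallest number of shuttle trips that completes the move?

impossible

Following every safe sequence of crossings from the start, the most of the 8 that can be at Station Beta as the shuttle arrives there on crossings 1, 3, 5 is 2, 3, 4 respectively; the best ever achieved is 4 of 8.
From crossing 7 on, no configuration arises that was not already reachable earlier: only 44 distinct safe configurations (who is on which side, and where the shuttle is) can ever be reached, none of them has everyone across, and every continuation just revisits them. So no valid plan exists.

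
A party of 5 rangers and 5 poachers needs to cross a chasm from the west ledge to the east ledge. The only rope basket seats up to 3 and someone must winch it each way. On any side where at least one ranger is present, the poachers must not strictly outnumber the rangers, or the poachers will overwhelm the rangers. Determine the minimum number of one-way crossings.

11

Counting alone: each trip to the east ledge takes at most 3 across and each return brings at least 1 back, so after t trips out (and t−1 returns) at most 3t − (t−1) of the 10 are across; that first reaches 10 at t = 5, so at least 9 crossings are needed.
The safety rule pushes this higher. Following every safe sequence of crossings, the most of the 10 that can be at the east ledge as the rope basket arrives there on crossing 9 is 9 — never all 10.
So no plan with fewer than 11 crossings exists, and this one achieves 11:
1. 2 poachers → the east ledge.  (the west ledge: 5R 3P; the east ledge: 0R 2P)
2. 1 poacher ← the west ledge.  (the west ledge: 5R 4P; the east ledge: 0R 1P)
3. 3 poachers → the east ledge.  (the west ledge: 5R 1P; the east ledge: 0R 4P)
4. 1 poacher ← the west ledge.  (the west ledge: 5R 2P; the east ledge: 0R 3P)
5. 3 rangers → the east ledge.  (the west ledge: 2R 2P; the east ledge: 3R 3P)
6. 1 ranger and 1 poacher ← the west ledge.  (the west ledge: 3R 3P; the east ledge: 2R 2P)
7. 3 rangers → the east ledge.  (the west ledge: 0R 3P; the east ledge: 5R 2P)
8. 1 poacher ← the west ledge.  (the west ledge: 0R 4P; the east ledge: 5R 1P)
9. 2 poachers → the east ledge.  (the west ledge: 0R 2P; the east ledge: 5R 3P)
10. 1 poacher ← the west ledge.  (the west ledge: 0R 3P; the east ledge: 5R 2P)
11. 3 poachers → the east ledge.  (the west ledge: 0R 0P; the east ledge: 5R 5P)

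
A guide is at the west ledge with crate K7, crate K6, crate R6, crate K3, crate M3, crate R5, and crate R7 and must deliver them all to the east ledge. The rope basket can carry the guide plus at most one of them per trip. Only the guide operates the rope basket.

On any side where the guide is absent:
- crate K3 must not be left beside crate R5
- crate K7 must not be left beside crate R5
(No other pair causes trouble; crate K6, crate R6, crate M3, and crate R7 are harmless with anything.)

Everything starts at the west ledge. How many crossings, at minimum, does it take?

Counting alone: the guide can take at most 1 across per trip to the east ledge, so moving all 7 needs at least 7 loaded trips out, with a return between consecutive ones — at least 13 crossings.
The safety rule pushes this higher. Following every safe sequence of crossings, the most of the 7 that can be at the east ledge as the rope basket arrives there on crossing 13 is 6 — never all 7.
So no plan with fewer than 15 crossings exists, and this one achieves 15:
1. Guide goes to the east ledge with crate R5.  [the west ledge: crate K3, crate K6, crate K7, crate M3, crate R6, crate R7 | the east ledge: crate R5]
2. Guide goes back to the west ledge alone.  [the west ledge: crate K3, crate K6, crate K7, crate M3, crate R6, crate R7 | the east ledge: crate R5]
3. Guide goes to the east ledge with crate K7.  [the west ledge: crate K3, crate K6, crate M3, crate R6, crate R7 | the east ledge: crate K7, crate R5]
4. Guide goes back to the west ledge with crate R5.  [the west ledge: crate K3, crate K6, crate M3, crate R5, crate R6, crate R7 | the east ledge: crate K7]
5. Guide goes to the east ledge with crate K3.  [the west ledge: crate K6, crate M3, crate R5, crate R6, crate R7 | the east ledge: crate K3, crate K7]
6. Guide goes back to the west ledge alone.  [the west ledge: crate K6, crate M3, crate R5, crate R6, crate R7 | the east ledge: crate K3, crate K7]
7. Guide goes to the east ledge with crate K6.  [the west ledge: crate M3, crate R5, crate R6, crate R7 | the east ledge: crate K3, crate K6, crate K7]
8. Guide goes back to the west ledge alone.  [the west ledge: crate M3, crate R5, crate R6, crate R7 | the east ledge: crate K3, crate K6, crate K7]
9. Guide goes to the east ledge with crate R6.  [the west ledge: crate M3, crate R5, crate R7 | the east ledge: crate K3, crate K6, crate K7, crate R6]
10. Guide goes back to the west ledge alone.  [the west ledge: crate M3, crate R5, crate R7 | the east ledge: crate K3, crate K6, crate K7, crate R6]
11. Guide goes to the east ledge with crate M3.  [the west ledge: crate R5, crate R7 | the east ledge: crate K3, crate K6, crate K7, crate M3, crate R6]
12. Guide goes back to the west ledge alone.  [the west ledge: crate R5, crate R7 | the east ledge: crate K3, crate K6, crate K7, crate M3, crate R6]
13. Guide goes to the east ledge with crate R7.  [the west ledge: crate R5 | the east ledge: crate K3, crate K6, crate K7, crate M3, crate R6, crate R7]
14. Guide goes back to the west ledge alone.  [the west ledge: crate R5 | the east ledge: crate K3, crate K6, crate K7, crate M3, crate R6, crate R7]
15. Guide goes to the east ledge with crate R5.  [the west ledge: — | the east ledge: crate K3, crate K6, crate K7, crate M3, crate R5, crate R6, crate R7]

15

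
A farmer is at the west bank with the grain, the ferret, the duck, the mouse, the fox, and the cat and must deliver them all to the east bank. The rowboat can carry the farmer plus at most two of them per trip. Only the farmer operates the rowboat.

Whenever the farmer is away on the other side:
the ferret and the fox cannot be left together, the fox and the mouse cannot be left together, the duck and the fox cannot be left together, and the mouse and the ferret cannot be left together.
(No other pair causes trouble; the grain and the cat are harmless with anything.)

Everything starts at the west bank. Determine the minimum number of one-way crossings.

Counting alone: the farmer can take at most 2 across per trip to the east bank, so moving all 6 needs at least 3 loaded trips out, with a return between consecutive ones — at least 5 crossings.
The safety rule pushes this higher. Following every safe sequence of crossings, the most of the 6 that can be at the east bank as the rowboat arrives there on crossings 5, 7 is 4, 5 respectively — never all 6.
So no plan with fewer than 9 crossings exists, and this one achieves 9:
1. Farmer goes to the east bank with the ferret and the fox.  [the west bank: the cat, the duck, the grain, the mouse | the east bank: the ferret, the fox]
2. Farmer goes back to the west bank with the ferret.  [the west bank: the cat, the duck, the ferret, the grain, the mouse | the east bank: the fox]
3. Farmer goes to the east bank with the ferret and the grain.  [the west bank: the cat, the duck, the mouse | the east bank: the ferret, the fox, the grain]
4. Farmer goes back to the west bank with the ferret.  [the west bank: the cat, the duck, the ferret, the mouse | the east bank: the fox, the grain]
5. Farmer goes to the east bank with the duck and the ferret.  [the west bank: the cat, the mouse | the east bank: the duck, the ferret, the fox, the grain]
6. Farmer goes back to the west bank with the fox.  [the west bank: the cat, the fox, the mouse | the east bank: the duck, the ferret, the grain]
7. Farmer goes to the east bank with the cat and the mouse.  [the west bank: the fox | the east bank: the cat, the duck, the ferret, the grain, the mouse]
8. Farmer goes back to the west bank with the ferret.  [the west bank: the ferret, the fox | the east bank: the cat, the duck, the grain, the mouse]
9. Farmer goes to the east bank with the ferret and the fox.  [the west bank: — | the east bank: the cat, the duck, the ferret, the fox, the grain, the mouse]

9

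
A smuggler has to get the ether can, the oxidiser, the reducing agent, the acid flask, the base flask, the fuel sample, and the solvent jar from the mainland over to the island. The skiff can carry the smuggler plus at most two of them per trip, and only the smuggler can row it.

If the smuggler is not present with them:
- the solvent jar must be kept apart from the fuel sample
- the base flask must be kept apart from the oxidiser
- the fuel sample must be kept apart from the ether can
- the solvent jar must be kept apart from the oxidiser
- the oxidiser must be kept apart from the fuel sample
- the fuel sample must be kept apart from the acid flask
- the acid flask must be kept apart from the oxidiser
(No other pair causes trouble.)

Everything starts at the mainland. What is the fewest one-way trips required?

Counting alone: the smuggler can take at most 2 across per trip to the island, so moving all 7 needs at least 4 loaded trips out, with a return between consecutive ones — at least 7 crossings.
The safety rule pushes this higher. Following every safe sequence of crossings, the most of the 7 that can be at the island as the skiff arrives there on crossings 7, 9 is 5, 6 respectively — never all 7.
So no plan with fewer than 11 crossings exists, and this one achieves 11:
1. Smuggler goes to the island with the fuel sample and the oxidiser.
2. Smuggler goes back to the mainland with the oxidiser.
3. Smuggler goes to the island with the ether can and the oxidiser.
4. Smuggler goes back to the mainland with the fuel sample.
5. Smuggler goes to the island with the fuel sample and the reducing agent.
6. Smuggler goes back to the mainland with the fuel sample.
7. Smuggler goes to the island with the acid flask and the solvent jar.
8. Smuggler goes back to the mainland with the oxidiser.
9. Smuggler goes to the island with the base flask and the oxidiser.
10. Smuggler goes back to the mainland with the oxidiser.
11. Smuggler goes to the island with the fuel sample and the oxidiser.

11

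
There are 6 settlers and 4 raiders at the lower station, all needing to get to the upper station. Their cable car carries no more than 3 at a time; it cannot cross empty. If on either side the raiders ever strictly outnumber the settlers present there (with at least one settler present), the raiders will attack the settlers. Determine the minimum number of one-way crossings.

9

Counting alone: each trip to the upper station takes at most 3 across and each return brings at least 1 back, so after t trips out (and t−1 returns) at most 3t − (t−1) of the 10 are across; that first reaches 10 at t = 5, so at least 9 crossings are needed.
The plan below uses exactly 9 crossings, so it is optimal:
1. 2 raiders → the upper station.  (the lower station: 6S 2R; the upper station: 0S 2R)
2. 1 raider ← the lower station.  (the lower station: 6S 3R; the upper station: 0S 1R)
3. 3 raiders → the upper station.  (the lower station: 6S 0R; the upper station: 0S 4R)
4. 1 raider ← the lower station.  (the lower station: 6S 1R; the upper station: 0S 3R)
5. 3 settlers → the upper station.  (the lower station: 3S 1R; the upper station: 3S 3R)
6. 1 raider ← the lower station.  (the lower station: 3S 2R; the upper station: 3S 2R)
7. 1 settler and 2 raiders → the upper station.  (the lower station: 2S 0R; the upper station: 4S 4R)
8. 1 raider ← the lower station.  (the lower station: 2S 1R; the upper station: 4S 3R)
9. 2 settlers and 1 raider → the upper station.  (the lower station: 0S 0R; the upper station: 6S 4R)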